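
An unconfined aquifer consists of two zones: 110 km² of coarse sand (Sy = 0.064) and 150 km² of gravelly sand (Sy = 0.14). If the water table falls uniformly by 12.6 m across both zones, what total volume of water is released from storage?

A₁ = 110 km² = 1.1 × 10^8 m²; A₂ = 150 km² = 1.5 × 10^8 m²
ΔV₁ = 0.064 × 1.1 × 10^8 × 12.6 = 8.87 × 10^7 m³
ΔV₂ = 0.14 × 1.5 × 10^8 × 12.6 = 2.646 × 10^8 m³
ΔV = ΔV₁ + ΔV₂ = 3.533 × 10^8 m³

ΔV ≈ 3.53 × 10^8 m³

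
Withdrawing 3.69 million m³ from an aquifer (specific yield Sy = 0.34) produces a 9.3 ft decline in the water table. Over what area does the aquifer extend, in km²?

A ≈ 3.83 km²

Δh = 9.3 ft = 2.835 m
ΔV = 3.69 million m³ = 3.69 × 10^6 m³
A = ΔV / (Sy × Δh) = 3.69 × 10^6 / (0.34 × 2.835) = 3.829 × 10^6 m²
A = 3.829 × 10^6 m² = 3.829 km²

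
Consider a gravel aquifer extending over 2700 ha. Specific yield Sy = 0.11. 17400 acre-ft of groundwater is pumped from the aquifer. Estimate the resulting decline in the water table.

A = 2700 ha = 2.7 × 10^7 m²
ΔV = 17400 acre-ft = 2.146 × 10^7 m³
Δh = ΔV / (Sy × A) = 2.146 × 10^7 m³ / (0.11 × 2.7 × 10^7 m²) = 7.226 m

Δh ≈ 7.23 m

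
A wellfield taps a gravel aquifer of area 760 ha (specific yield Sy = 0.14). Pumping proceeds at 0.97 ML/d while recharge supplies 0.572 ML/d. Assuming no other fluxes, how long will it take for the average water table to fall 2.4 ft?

t ≈ 1960 days

A = 760 ha = 7.6 × 10^6 m²
Δh = 2.4 ft = 0.7315 m
ΔV = Sy × A × Δh = 0.14 × 7.6 × 10^6 × 0.7315 = 7.783 × 10^5 m³
Net withdrawal = 0.97 − 0.572 = 0.398 ML/d = 398 m³/d
t = ΔV / Q = 7.783 × 10^5 m³ / 398 m³/d = 1956 d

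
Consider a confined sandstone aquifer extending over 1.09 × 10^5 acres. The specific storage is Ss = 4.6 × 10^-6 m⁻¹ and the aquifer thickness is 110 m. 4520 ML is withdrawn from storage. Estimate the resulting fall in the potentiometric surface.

Δh ≈ 20.3 m

S = Ss × b = 4.6 × 10^-6 m⁻¹ × 110 m = 5.06 × 10^-4
A = 1.09 × 10^5 acres = 4.411 × 10^8 m²
ΔV = 4520 ML = 4.52 × 10^6 m³
Δh = ΔV / (S × A) = 4.52 × 10^6 m³ / (5.06 × 10^-4 × 4.411 × 10^8 m²) = 20.25 m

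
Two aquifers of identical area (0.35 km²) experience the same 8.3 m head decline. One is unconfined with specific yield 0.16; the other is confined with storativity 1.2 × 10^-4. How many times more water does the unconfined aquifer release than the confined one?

A = 0.35 km² = 3.5 × 10^5 m²
Unconfined: ΔV_u = Sy × A × Δh = 0.16 × 3.5 × 10^5 × 8.3 = 4.648 × 10^5 m³
Confined: ΔV_c = S × A × Δh = 1.2 × 10^-4 × 3.5 × 10^5 × 8.3 = 348.6 m³
Ratio = ΔV_u / ΔV_c = Sy / S = 0.16 / 1.2 × 10^-4 = 1333

ΔV_u / ΔV_c ≈ 1330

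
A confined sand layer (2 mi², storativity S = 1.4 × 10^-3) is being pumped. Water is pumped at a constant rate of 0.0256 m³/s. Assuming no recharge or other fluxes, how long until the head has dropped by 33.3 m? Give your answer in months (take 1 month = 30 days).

A = 2 mi² = 5.18 × 10^6 m²
ΔV = S × A × Δh = 0.0014 × 5.18 × 10^6 × 33.3 = 2.415 × 10^5 m³
Q = 0.0256 m³/s = 2212 m³/d
t = ΔV / Q = 2.415 × 10^5 m³ / 2212 m³/d = 109.2 d
t = 109.2 d ≈ 3.639 months

t ≈ 3.64 months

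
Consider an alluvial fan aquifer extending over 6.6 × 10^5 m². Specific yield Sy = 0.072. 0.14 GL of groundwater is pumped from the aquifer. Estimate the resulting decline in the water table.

Δh ≈ 2.95 m

ΔV = 0.14 GL = 1.4 × 10^5 m³
Δh = ΔV / (Sy × A) = 1.4 × 10^5 m³ / (0.072 × 6.6 × 10^5 m²) = 2.946 m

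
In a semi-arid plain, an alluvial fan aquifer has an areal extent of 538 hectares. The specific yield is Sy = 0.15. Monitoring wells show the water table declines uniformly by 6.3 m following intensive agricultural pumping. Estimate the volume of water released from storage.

A = 538 hectares = 5.38 × 10^6 m²
ΔV = Sy × A × Δh = 0.15 × 5.38 × 10^6 m² × 6.3 m = 5.084 × 10^6 m³

ΔV ≈ 5.08 × 10^6 m³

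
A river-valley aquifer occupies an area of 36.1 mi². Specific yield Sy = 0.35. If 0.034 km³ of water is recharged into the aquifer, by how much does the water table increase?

A = 36.1 mi² = 9.35 × 10^7 m²
ΔV = 0.034 km³ = 3.4 × 10^7 m³
Δh = ΔV / (Sy × A) = 3.4 × 10^7 m³ / (0.35 × 9.35 × 10^7 m²) = 1.039 m

Δh ≈ 1.04 m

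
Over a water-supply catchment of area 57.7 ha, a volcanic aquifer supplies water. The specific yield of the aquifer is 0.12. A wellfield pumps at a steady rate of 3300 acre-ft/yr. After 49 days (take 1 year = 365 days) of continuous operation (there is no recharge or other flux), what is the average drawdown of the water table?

A = 57.7 ha = 5.77 × 10^5 m²
Q = 3300 acre-ft/yr = 11150 m³/d
ΔV = Q × t = 11150 m³/d × 49 d = 5.464 × 10^5 m³
Δh = ΔV / (Sy × A) = 5.464 × 10^5 / (0.12 × 5.77 × 10^5) = 7.892 m

Δh ≈ 7.89 m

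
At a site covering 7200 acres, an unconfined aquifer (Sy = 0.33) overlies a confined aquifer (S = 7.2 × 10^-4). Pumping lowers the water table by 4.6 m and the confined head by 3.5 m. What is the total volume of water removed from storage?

A = 7200 acres = 2.914 × 10^7 m²
Unconfined: ΔV_u = Sy × A × Δh_u = 0.33 × 2.914 × 10^7 × 4.6 = 4.423 × 10^7 m³
Confined: ΔV_c = S × A × Δh_c = 7.2 × 10^-4 × 2.914 × 10^7 × 3.5 = 73430 m³
Total ΔV = 4.423 × 10^7 + 73430 = 4.43 × 10^7 m³

ΔV ≈ 4.43 × 10^7 m³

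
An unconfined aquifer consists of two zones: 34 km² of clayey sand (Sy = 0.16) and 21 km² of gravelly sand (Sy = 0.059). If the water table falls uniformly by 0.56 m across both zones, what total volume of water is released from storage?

ΔV ≈ 3.74 × 10^6 m³

A₁ = 34 km² = 3.4 × 10^7 m²; A₂ = 21 km² = 2.1 × 10^7 m²
ΔV₁ = 0.16 × 3.4 × 10^7 × 0.56 = 3.046 × 10^6 m³
ΔV₂ = 0.059 × 2.1 × 10^7 × 0.56 = 6.938 × 10^5 m³
ΔV = ΔV₁ + ΔV₂ = 3.74 × 10^6 m³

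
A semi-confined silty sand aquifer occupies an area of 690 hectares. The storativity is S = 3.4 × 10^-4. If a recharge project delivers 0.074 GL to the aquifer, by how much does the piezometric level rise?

Δh ≈ 31.5 m

A = 690 hectares = 6.9 × 10^6 m²
ΔV = 0.074 GL = 74000 m³
Δh = ΔV / (S × A) = 74000 m³ / (3.4 × 10^-4 × 6.9 × 10^6 m²) = 31.54 m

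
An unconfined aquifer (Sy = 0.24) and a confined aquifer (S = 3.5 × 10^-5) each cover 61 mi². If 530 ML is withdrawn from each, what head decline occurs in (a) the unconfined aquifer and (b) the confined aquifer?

Δh_u ≈ 0.014 m; Δh_c ≈ 95.8 m

A = 61 mi² = 1.58 × 10^8 m²
ΔV = 530 ML = 5.3 × 10^5 m³
Unconfined: Δh_u = ΔV/(Sy·A) = 5.3 × 10^5/(0.24 × 1.58 × 10^8) = 0.01398 m
Confined: Δh_c = ΔV/(S·A) = 5.3 × 10^5/(3.5 × 10^-5 × 1.58 × 10^8) = 95.85 m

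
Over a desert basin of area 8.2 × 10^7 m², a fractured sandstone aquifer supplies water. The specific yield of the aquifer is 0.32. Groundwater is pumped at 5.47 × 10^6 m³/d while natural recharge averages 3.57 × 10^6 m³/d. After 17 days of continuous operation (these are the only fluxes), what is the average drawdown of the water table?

Δh ≈ 1.23 m

Net abstraction = 5.47 × 10^6 − 3.57 × 10^6 = 1.9 × 10^6 m³/d
ΔV = Q × t = 1.9 × 10^6 m³/d × 17 d = 3.23 × 10^7 m³
Δh = ΔV / (Sy × A) = 3.23 × 10^7 / (0.32 × 8.2 × 10^7) = 1.231 m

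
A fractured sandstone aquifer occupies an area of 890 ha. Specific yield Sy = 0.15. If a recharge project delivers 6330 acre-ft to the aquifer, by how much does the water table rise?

A = 890 ha = 8.9 × 10^6 m²
ΔV = 6330 acre-ft = 7.808 × 10^6 m³
Δh = ΔV / (Sy × A) = 7.808 × 10^6 m³ / (0.15 × 8.9 × 10^6 m²) = 5.849 m

Δh ≈ 5.85 m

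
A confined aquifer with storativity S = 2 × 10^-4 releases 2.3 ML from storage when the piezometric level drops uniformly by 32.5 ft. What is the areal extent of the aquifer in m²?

Δh = 32.5 ft = 9.906 m
ΔV = 2.3 ML = 2300 m³
A = ΔV / (S × Δh) = 2300 / (2 × 10^-4 × 9.906) = 1.161 × 10^6 m²

A ≈ 1.16 × 10^6 m²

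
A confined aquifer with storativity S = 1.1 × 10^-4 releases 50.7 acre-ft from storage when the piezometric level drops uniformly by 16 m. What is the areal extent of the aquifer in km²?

ΔV = 50.7 acre-ft = 62540 m³
A = ΔV / (S × Δh) = 62540 / (1.1 × 10^-4 × 16) = 3.553 × 10^7 m²
A = 3.553 × 10^7 m² = 35.53 km²

A ≈ 35.5 km²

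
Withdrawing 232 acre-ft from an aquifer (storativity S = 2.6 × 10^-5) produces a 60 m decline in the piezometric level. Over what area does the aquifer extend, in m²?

A ≈ 1.83 × 10^8 m²

ΔV = 232 acre-ft = 2.862 × 10^5 m³
A = ΔV / (S × Δh) = 2.862 × 10^5 / (2.6 × 10^-5 × 60) = 1.834 × 10^8 m²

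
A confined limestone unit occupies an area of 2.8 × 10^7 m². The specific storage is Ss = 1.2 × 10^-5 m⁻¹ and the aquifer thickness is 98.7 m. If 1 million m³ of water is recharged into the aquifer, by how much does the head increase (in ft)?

S = Ss × b = 1.2 × 10^-5 m⁻¹ × 98.7 m = 1.184 × 10^-3
ΔV = 1 million m³ = 1 × 10^6 m³
Δh = ΔV / (S × A) = 1 × 10^6 m³ / (0.001184 × 2.8 × 10^7 m²) = 30.15 m
Δh = 30.15 m = 98.93 ft

Δh ≈ 98.9 ft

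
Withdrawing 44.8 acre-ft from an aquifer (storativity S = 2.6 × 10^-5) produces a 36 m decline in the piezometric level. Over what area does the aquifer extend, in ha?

ΔV = 44.8 acre-ft = 55260 m³
A = ΔV / (S × Δh) = 55260 / (2.6 × 10^-5 × 36) = 5.904 × 10^7 m²
A = 5.904 × 10^7 m² = 5904 ha

A ≈ 5900 ha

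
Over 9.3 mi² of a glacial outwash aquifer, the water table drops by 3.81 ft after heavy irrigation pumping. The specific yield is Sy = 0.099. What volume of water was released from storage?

ΔV ≈ 2.77 × 10^6 m³

A = 9.3 mi² = 2.409 × 10^7 m²
Δh = 3.81 ft = 1.161 m
ΔV = Sy × A × Δh = 0.099 × 2.409 × 10^7 m² × 1.161 m = 2.769 × 10^6 m³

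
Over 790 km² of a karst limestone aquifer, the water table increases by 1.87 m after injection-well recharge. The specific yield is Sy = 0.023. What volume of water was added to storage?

A = 790 km² = 7.9 × 10^8 m²
ΔV = Sy × A × Δh = 0.023 × 7.9 × 10^8 m² × 1.87 m = 3.398 × 10^7 m³

ΔV ≈ 3.4 × 10^7 m³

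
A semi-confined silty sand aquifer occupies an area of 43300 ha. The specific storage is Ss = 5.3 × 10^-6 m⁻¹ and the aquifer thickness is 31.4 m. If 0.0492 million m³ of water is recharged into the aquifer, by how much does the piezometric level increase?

Δh ≈ 0.683 m

S = Ss × b = 5.3 × 10^-6 m⁻¹ × 31.4 m = 1.664 × 10^-4
A = 43300 ha = 4.33 × 10^8 m²
ΔV = 0.0492 million m³ = 49200 m³
Δh = ΔV / (S × A) = 49200 m³ / (1.664 × 10^-4 × 4.33 × 10^8 m²) = 0.6828 m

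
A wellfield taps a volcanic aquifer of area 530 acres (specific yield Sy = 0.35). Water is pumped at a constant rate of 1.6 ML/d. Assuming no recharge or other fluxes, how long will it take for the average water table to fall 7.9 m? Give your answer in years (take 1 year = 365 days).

t ≈ 10.2 years

A = 530 acres = 2.145 × 10^6 m²
ΔV = Sy × A × Δh = 0.35 × 2.145 × 10^6 × 7.9 = 5.93 × 10^6 m³
Q = 1.6 ML/d = 1600 m³/d
t = ΔV / Q = 5.93 × 10^6 m³ / 1600 m³/d = 3707 d
t = 3707 d ≈ 10.15 years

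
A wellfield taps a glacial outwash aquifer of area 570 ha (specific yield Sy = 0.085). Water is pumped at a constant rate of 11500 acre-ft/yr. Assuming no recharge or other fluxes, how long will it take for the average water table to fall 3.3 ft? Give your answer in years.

t ≈ 0.0344 years

A = 570 ha = 5.7 × 10^6 m²
Δh = 3.3 ft = 1.006 m
ΔV = Sy × A × Δh = 0.085 × 5.7 × 10^6 × 1.006 = 4.873 × 10^5 m³
Q = 11500 acre-ft/yr = 38860 m³/d
t = ΔV / Q = 4.873 × 10^5 m³ / 38860 m³/d = 12.54 d
t = 12.54 d ≈ 0.03436 years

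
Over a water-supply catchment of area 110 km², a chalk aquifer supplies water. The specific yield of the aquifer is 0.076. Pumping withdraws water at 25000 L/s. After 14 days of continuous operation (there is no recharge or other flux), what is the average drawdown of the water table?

Δh ≈ 3.62 m

A = 110 km² = 1.1 × 10^8 m²
Q = 25000 L/s = 2.16 × 10^6 m³/d
ΔV = Q × t = 2.16 × 10^6 m³/d × 14 d = 3.024 × 10^7 m³
Δh = ΔV / (Sy × A) = 3.024 × 10^7 / (0.076 × 1.1 × 10^8) = 3.617 m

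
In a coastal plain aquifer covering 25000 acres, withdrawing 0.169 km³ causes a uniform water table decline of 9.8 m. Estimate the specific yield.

A = 25000 acres = 1.012 × 10^8 m²
ΔV = 0.169 km³ = 1.69 × 10^8 m³
Sy = ΔV / (A × Δh) = 1.69 × 10^8 m³ / (1.012 × 10^8 m² × 9.8 m) = 0.1705

Sy ≈ 0.17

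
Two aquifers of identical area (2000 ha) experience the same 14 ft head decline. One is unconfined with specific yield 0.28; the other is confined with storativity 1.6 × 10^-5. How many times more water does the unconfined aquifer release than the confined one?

ΔV_u / ΔV_c ≈ 17500

A = 2000 ha = 2 × 10^7 m²
Δh = 14 ft = 4.267 m
Unconfined: ΔV_u = Sy × A × Δh = 0.28 × 2 × 10^7 × 4.267 = 2.39 × 10^7 m³
Confined: ΔV_c = S × A × Δh = 1.6 × 10^-5 × 2 × 10^7 × 4.267 = 1366 m³
Ratio = ΔV_u / ΔV_c = Sy / S = 0.28 / 1.6 × 10^-5 = 17500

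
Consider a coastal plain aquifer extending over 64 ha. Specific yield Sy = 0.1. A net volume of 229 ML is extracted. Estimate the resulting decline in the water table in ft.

A = 64 ha = 6.4 × 10^5 m²
ΔV = 229 ML = 2.29 × 10^5 m³
Δh = ΔV / (Sy × A) = 2.29 × 10^5 m³ / (0.1 × 6.4 × 10^5 m²) = 3.578 m
Δh = 3.578 m = 11.74 ft

Δh ≈ 11.7 ft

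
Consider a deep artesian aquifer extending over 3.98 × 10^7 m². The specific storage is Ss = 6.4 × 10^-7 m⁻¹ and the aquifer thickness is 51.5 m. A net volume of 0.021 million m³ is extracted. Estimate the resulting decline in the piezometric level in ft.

S = Ss × b = 6.4 × 10^-7 m⁻¹ × 51.5 m = 3.296 × 10^-5
ΔV = 0.021 million m³ = 21000 m³
Δh = ΔV / (S × A) = 21000 m³ / (3.296 × 10^-5 × 3.98 × 10^7 m²) = 16.01 m
Δh = 16.01 m = 52.52 ft

Δh ≈ 52.5 ft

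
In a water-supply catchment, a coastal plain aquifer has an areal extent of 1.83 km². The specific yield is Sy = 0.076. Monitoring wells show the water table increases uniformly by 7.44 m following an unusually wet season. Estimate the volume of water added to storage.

A = 1.83 km² = 1.83 × 10^6 m²
ΔV = Sy × A × Δh = 0.076 × 1.83 × 10^6 m² × 7.44 m = 1.035 × 10^6 m³

ΔV ≈ 1.03 × 10^6 m³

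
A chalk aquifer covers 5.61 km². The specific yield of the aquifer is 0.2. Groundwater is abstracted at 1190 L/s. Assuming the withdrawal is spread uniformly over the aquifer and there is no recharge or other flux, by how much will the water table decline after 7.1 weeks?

Δh ≈ 4.55 m

A = 5.61 km² = 5.61 × 10^6 m²
Q = 1190 L/s = 1.028 × 10^5 m³/d
t = 7.1 weeks = 49.7 d
ΔV = Q × t = 1.028 × 10^5 m³/d × 49.7 d = 5.11 × 10^6 m³
Δh = ΔV / (Sy × A) = 5.11 × 10^6 / (0.2 × 5.61 × 10^6) = 4.554 m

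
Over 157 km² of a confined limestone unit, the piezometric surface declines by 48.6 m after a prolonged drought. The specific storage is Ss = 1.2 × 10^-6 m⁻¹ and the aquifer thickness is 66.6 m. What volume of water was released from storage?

S = Ss × b = 1.2 × 10^-6 m⁻¹ × 66.6 m = 7.992 × 10^-5
A = 157 km² = 1.57 × 10^8 m²
ΔV = S × A × Δh = 7.992 × 10^-5 × 1.57 × 10^8 m² × 48.6 m = 6.098 × 10^5 m³

ΔV ≈ 6.1 × 10^5 m³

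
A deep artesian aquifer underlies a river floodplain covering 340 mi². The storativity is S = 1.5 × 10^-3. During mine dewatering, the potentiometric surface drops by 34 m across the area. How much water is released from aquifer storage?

A = 340 mi² = 8.806 × 10^8 m²
ΔV = S × A × Δh = 0.0015 × 8.806 × 10^8 m² × 34 m = 4.491 × 10^7 m³

ΔV ≈ 4.49 × 10^7 m³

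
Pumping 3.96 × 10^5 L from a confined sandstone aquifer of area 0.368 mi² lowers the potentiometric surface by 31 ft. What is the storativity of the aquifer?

S ≈ 4.4 × 10^-5

A = 0.368 mi² = 9.531 × 10^5 m²
Δh = 31 ft = 9.449 m
ΔV = 3.96 × 10^5 L = 396 m³
S = ΔV / (A × Δh) = 396 m³ / (9.531 × 10^5 m² × 9.449 m) = 4.397 × 10^-5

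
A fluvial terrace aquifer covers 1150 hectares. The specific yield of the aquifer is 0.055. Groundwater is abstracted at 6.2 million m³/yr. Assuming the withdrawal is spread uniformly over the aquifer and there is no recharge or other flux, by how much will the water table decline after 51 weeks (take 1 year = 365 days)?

A = 1150 hectares = 1.15 × 10^7 m²
Q = 6.2 million m³/yr = 16990 m³/d
t = 51 weeks = 357 d
ΔV = Q × t = 16990 m³/d × 357 d = 6.064 × 10^6 m³
Δh = ΔV / (Sy × A) = 6.064 × 10^6 / (0.055 × 1.15 × 10^7) = 9.588 m

Δh ≈ 9.59 m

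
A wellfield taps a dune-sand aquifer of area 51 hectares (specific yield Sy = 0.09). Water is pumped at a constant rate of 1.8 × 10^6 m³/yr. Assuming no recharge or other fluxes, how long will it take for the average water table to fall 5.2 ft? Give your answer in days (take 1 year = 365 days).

t ≈ 14.8 days

A = 51 hectares = 5.1 × 10^5 m²
Δh = 5.2 ft = 1.585 m
ΔV = Sy × A × Δh = 0.09 × 5.1 × 10^5 × 1.585 = 72750 m³
Q = 1.8 × 10^6 m³/yr = 4932 m³/d
t = ΔV / Q = 72750 m³ / 4932 m³/d = 14.75 d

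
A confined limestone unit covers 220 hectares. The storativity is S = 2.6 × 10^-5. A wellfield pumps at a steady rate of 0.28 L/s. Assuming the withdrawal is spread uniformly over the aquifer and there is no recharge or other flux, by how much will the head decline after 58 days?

Δh ≈ 24.5 m

A = 220 hectares = 2.2 × 10^6 m²
Q = 0.28 L/s = 24.19 m³/d
ΔV = Q × t = 24.19 m³/d × 58 d = 1403 m³
Δh = ΔV / (S × A) = 1403 / (2.6 × 10^-5 × 2.2 × 10^6) = 24.53 m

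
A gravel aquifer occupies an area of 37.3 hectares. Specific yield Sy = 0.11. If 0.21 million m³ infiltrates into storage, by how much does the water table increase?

Δh ≈ 5.12 m

A = 37.3 hectares = 3.73 × 10^5 m²
ΔV = 0.21 million m³ = 2.1 × 10^5 m³
Δh = ΔV / (Sy × A) = 2.1 × 10^5 m³ / (0.11 × 3.73 × 10^5 m²) = 5.118 m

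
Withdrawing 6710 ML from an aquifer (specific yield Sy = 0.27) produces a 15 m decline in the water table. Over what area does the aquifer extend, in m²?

ΔV = 6710 ML = 6.71 × 10^6 m³
A = ΔV / (Sy × Δh) = 6.71 × 10^6 / (0.27 × 15) = 1.657 × 10^6 m²

A ≈ 1.66 × 10^6 m²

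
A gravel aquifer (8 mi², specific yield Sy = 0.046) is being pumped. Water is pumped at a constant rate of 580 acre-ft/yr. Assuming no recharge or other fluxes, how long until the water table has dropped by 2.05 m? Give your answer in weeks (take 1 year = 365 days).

t ≈ 142 weeks

A = 8 mi² = 2.072 × 10^7 m²
ΔV = Sy × A × Δh = 0.046 × 2.072 × 10^7 × 2.05 = 1.954 × 10^6 m³
Q = 580 acre-ft/yr = 1960 m³/d
t = ΔV / Q = 1.954 × 10^6 m³ / 1960 m³/d = 996.9 d
t = 996.9 d ≈ 142.4 weeks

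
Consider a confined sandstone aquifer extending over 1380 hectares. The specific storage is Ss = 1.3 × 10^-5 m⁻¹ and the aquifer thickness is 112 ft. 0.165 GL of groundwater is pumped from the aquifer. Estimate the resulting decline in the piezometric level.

Δh ≈ 26.9 m

b = 112 ft = 34.14 m
S = Ss × b = 1.3 × 10^-5 m⁻¹ × 34.14 m = 4.438 × 10^-4
A = 1380 hectares = 1.38 × 10^7 m²
ΔV = 0.165 GL = 1.65 × 10^5 m³
Δh = ΔV / (S × A) = 1.65 × 10^5 m³ / (4.438 × 10^-4 × 1.38 × 10^7 m²) = 26.94 m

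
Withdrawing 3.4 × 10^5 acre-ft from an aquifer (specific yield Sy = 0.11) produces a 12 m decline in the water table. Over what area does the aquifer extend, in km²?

A ≈ 318 km²

ΔV = 3.4 × 10^5 acre-ft = 4.194 × 10^8 m³
A = ΔV / (Sy × Δh) = 4.194 × 10^8 / (0.11 × 12) = 3.177 × 10^8 m²
A = 3.177 × 10^8 m² = 317.7 km²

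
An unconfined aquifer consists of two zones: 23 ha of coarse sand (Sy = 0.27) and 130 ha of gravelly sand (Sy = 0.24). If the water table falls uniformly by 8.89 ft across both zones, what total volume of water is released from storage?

ΔV ≈ 1.01 × 10^6 m³

A₁ = 23 ha = 2.3 × 10^5 m²; A₂ = 130 ha = 1.3 × 10^6 m²
Δh = 8.89 ft = 2.71 m
ΔV₁ = 0.27 × 2.3 × 10^5 × 2.71 = 1.683 × 10^5 m³
ΔV₂ = 0.24 × 1.3 × 10^6 × 2.71 = 8.454 × 10^5 m³
ΔV = ΔV₁ + ΔV₂ = 1.014 × 10^6 m³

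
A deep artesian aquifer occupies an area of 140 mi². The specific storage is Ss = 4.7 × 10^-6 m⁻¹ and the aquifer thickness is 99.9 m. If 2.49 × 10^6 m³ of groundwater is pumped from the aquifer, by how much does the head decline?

S = Ss × b = 4.7 × 10^-6 m⁻¹ × 99.9 m = 4.695 × 10^-4
A = 140 mi² = 3.626 × 10^8 m²
Δh = ΔV / (S × A) = 2.49 × 10^6 m³ / (4.695 × 10^-4 × 3.626 × 10^8 m²) = 14.63 m

Δh ≈ 14.6 m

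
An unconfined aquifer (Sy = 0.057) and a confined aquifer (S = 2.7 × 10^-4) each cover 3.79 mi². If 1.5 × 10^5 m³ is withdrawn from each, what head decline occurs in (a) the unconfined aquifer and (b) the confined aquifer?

Δh_u ≈ 0.268 m; Δh_c ≈ 56.6 m

A = 3.79 mi² = 9.816 × 10^6 m²
Unconfined: Δh_u = ΔV/(Sy·A) = 1.5 × 10^5/(0.057 × 9.816 × 10^6) = 0.2681 m
Confined: Δh_c = ΔV/(S·A) = 1.5 × 10^5/(2.7 × 10^-4 × 9.816 × 10^6) = 56.6 m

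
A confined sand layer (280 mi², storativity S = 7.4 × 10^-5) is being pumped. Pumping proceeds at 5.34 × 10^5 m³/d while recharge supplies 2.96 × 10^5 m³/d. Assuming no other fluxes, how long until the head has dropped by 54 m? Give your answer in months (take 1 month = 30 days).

t ≈ 0.406 months

A = 280 mi² = 7.252 × 10^8 m²
ΔV = S × A × Δh = 7.4 × 10^-5 × 7.252 × 10^8 × 54 = 2.898 × 10^6 m³
Net withdrawal = 5.34 × 10^5 − 2.96 × 10^5 = 2.38 × 10^5 m³/d
t = ΔV / Q = 2.898 × 10^6 m³ / 2.38 × 10^5 m³/d = 12.18 d
t = 12.18 d ≈ 0.4059 months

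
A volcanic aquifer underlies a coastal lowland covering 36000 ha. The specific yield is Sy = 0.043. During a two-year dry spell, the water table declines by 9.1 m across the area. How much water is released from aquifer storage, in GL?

A = 36000 ha = 3.6 × 10^8 m²
ΔV = Sy × A × Δh = 0.043 × 3.6 × 10^8 m² × 9.1 m = 1.409 × 10^8 m³
ΔV = 1.409 × 10^8 m³ = 140.9 GL

ΔV ≈ 141 GL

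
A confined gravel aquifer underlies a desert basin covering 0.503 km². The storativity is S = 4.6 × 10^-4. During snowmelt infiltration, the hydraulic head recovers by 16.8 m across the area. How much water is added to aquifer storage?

ΔV ≈ 3890 m³

A = 0.503 km² = 5.03 × 10^5 m²
ΔV = S × A × Δh = 4.6 × 10^-4 × 5.03 × 10^5 m² × 16.8 m = 3887 m³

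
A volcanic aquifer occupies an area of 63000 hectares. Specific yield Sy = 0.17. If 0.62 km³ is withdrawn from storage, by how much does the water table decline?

A = 63000 hectares = 6.3 × 10^8 m²
ΔV = 0.62 km³ = 6.2 × 10^8 m³
Δh = ΔV / (Sy × A) = 6.2 × 10^8 m³ / (0.17 × 6.3 × 10^8 m²) = 5.789 m

Δh ≈ 5.79 m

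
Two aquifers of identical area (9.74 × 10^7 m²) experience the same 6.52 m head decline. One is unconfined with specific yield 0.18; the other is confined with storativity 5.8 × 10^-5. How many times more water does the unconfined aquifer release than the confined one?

Unconfined: ΔV_u = Sy × A × Δh = 0.18 × 9.74 × 10^7 × 6.52 = 1.143 × 10^8 m³
Confined: ΔV_c = S × A × Δh = 5.8 × 10^-5 × 9.74 × 10^7 × 6.52 = 36830 m³
Ratio = ΔV_u / ΔV_c = Sy / S = 0.18 / 5.8 × 10^-5 = 3103

ΔV_u / ΔV_c ≈ 3100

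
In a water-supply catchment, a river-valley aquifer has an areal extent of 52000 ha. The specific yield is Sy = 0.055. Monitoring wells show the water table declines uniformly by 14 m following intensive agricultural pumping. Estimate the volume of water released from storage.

ΔV ≈ 4 × 10^8 m³

A = 52000 ha = 5.2 × 10^8 m²
ΔV = Sy × A × Δh = 0.055 × 5.2 × 10^8 m² × 14 m = 4.004 × 10^8 m³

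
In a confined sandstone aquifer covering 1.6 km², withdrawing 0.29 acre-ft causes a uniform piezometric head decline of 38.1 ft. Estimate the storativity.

A = 1.6 km² = 1.6 × 10^6 m²
Δh = 38.1 ft = 11.61 m
ΔV = 0.29 acre-ft = 357.7 m³
S = ΔV / (A × Δh) = 357.7 m³ / (1.6 × 10^6 m² × 11.61 m) = 1.925 × 10^-5

S ≈ 1.9 × 10^-5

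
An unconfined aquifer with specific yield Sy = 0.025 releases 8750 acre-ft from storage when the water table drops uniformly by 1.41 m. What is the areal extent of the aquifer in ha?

A ≈ 30600 ha

ΔV = 8750 acre-ft = 1.079 × 10^7 m³
A = ΔV / (Sy × Δh) = 1.079 × 10^7 / (0.025 × 1.41) = 3.062 × 10^8 m²
A = 3.062 × 10^8 m² = 30620 ha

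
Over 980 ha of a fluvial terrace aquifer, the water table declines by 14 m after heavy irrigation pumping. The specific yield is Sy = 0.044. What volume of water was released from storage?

ΔV ≈ 6.04 × 10^6 m³

A = 980 ha = 9.8 × 10^6 m²
ΔV = Sy × A × Δh = 0.044 × 9.8 × 10^6 m² × 14 m = 6.037 × 10^6 m³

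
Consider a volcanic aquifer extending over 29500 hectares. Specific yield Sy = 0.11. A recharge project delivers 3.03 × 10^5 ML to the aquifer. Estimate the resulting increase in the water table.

A = 29500 hectares = 2.95 × 10^8 m²
ΔV = 3.03 × 10^5 ML = 3.03 × 10^8 m³
Δh = ΔV / (Sy × A) = 3.03 × 10^8 m³ / (0.11 × 2.95 × 10^8 m²) = 9.337 m

Δh ≈ 9.34 m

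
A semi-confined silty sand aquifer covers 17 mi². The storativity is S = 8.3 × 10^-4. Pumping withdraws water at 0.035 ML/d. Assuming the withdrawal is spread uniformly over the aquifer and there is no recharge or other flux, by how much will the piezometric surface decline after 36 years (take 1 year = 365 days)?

A = 17 mi² = 4.403 × 10^7 m²
Q = 0.035 ML/d = 35 m³/d
t = 36 years = 13140 d
ΔV = Q × t = 35 m³/d × 13140 d = 4.599 × 10^5 m³
Δh = ΔV / (S × A) = 4.599 × 10^5 / (8.3 × 10^-4 × 4.403 × 10^7) = 12.58 m

Δh ≈ 12.6 m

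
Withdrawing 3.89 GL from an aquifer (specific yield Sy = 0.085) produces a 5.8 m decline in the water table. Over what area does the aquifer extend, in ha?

A ≈ 789 ha

ΔV = 3.89 GL = 3.89 × 10^6 m³
A = ΔV / (Sy × Δh) = 3.89 × 10^6 / (0.085 × 5.8) = 7.89 × 10^6 m²
A = 7.89 × 10^6 m² = 789 ha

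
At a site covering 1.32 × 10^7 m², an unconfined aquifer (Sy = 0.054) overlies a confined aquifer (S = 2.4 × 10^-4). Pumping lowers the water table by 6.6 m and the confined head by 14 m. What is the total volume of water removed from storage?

ΔV ≈ 4.75 × 10^6 m³

Unconfined: ΔV_u = Sy × A × Δh_u = 0.054 × 1.32 × 10^7 × 6.6 = 4.704 × 10^6 m³
Confined: ΔV_c = S × A × Δh_c = 2.4 × 10^-4 × 1.32 × 10^7 × 14 = 44350 m³
Total ΔV = 4.704 × 10^6 + 44350 = 4.749 × 10^6 m³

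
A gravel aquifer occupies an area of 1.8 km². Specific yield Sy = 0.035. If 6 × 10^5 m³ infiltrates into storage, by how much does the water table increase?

Δh ≈ 9.52 m

A = 1.8 km² = 1.8 × 10^6 m²
Δh = ΔV / (Sy × A) = 6 × 10^5 m³ / (0.035 × 1.8 × 10^6 m²) = 9.524 m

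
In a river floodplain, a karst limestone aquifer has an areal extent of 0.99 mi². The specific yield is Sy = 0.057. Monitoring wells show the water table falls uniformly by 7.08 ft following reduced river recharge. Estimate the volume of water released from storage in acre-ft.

A = 0.99 mi² = 2.564 × 10^6 m²
Δh = 7.08 ft = 2.158 m
ΔV = Sy × A × Δh = 0.057 × 2.564 × 10^6 m² × 2.158 m = 3.154 × 10^5 m³
ΔV = 3.154 × 10^5 m³ = 255.7 acre-ft

ΔV ≈ 256 acre-ft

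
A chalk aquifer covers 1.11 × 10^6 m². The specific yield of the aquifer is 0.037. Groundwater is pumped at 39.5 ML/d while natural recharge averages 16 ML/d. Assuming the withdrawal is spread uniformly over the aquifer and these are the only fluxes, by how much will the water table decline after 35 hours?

Δh ≈ 0.834 m

Net abstraction = 39.5 − 16 = 23.5 ML/d
Q_net = 23.5 ML/d = 23500 m³/d
t = 35 hours = 1.458 d
ΔV = Q × t = 23500 m³/d × 1.458 d = 34270 m³
Δh = ΔV / (Sy × A) = 34270 / (0.037 × 1.11 × 10^6) = 0.8344 m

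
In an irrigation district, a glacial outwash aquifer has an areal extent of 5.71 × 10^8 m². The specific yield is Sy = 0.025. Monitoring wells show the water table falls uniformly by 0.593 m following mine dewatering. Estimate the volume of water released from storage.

ΔV = Sy × A × Δh = 0.025 × 5.71 × 10^8 m² × 0.593 m = 8.465 × 10^6 m³

ΔV ≈ 8.47 × 10^6 m³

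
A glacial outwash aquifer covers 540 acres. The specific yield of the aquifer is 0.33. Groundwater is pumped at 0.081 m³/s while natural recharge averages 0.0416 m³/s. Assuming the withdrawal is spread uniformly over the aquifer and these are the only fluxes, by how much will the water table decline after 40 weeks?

A = 540 acres = 2.185 × 10^6 m²
Net abstraction = 0.081 − 0.0416 = 0.0394 m³/s
Q_net = 0.0394 m³/s = 3404 m³/d
t = 40 weeks = 280 d
ΔV = Q × t = 3404 m³/d × 280 d = 9.532 × 10^5 m³
Δh = ΔV / (Sy × A) = 9.532 × 10^5 / (0.33 × 2.185 × 10^6) = 1.322 m

Δh ≈ 1.32 m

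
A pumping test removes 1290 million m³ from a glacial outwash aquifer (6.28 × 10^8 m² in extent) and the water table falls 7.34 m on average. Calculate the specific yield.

Sy ≈ 0.28

ΔV = 1290 million m³ = 1.29 × 10^9 m³
Sy = ΔV / (A × Δh) = 1.29 × 10^9 m³ / (6.28 × 10^8 m² × 7.34 m) = 0.2799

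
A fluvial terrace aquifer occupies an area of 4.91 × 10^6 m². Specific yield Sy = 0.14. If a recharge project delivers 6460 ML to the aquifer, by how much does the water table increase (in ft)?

ΔV = 6460 ML = 6.46 × 10^6 m³
Δh = ΔV / (Sy × A) = 6.46 × 10^6 m³ / (0.14 × 4.91 × 10^6 m²) = 9.398 m
Δh = 9.398 m = 30.83 ft

Δh ≈ 30.8 ft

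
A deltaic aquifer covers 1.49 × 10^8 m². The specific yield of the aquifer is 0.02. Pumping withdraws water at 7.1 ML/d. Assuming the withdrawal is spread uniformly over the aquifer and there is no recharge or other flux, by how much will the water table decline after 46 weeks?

Δh ≈ 0.767 m

Q = 7.1 ML/d = 7100 m³/d
t = 46 weeks = 322 d
ΔV = Q × t = 7100 m³/d × 322 d = 2.286 × 10^6 m³
Δh = ΔV / (Sy × A) = 2.286 × 10^6 / (0.02 × 1.49 × 10^8) = 0.7672 m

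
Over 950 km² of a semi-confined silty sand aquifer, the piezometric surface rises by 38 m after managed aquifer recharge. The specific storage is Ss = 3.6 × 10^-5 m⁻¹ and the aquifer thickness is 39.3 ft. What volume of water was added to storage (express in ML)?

b = 39.3 ft = 11.98 m
S = Ss × b = 3.6 × 10^-5 m⁻¹ × 11.98 m = 4.312 × 10^-4
A = 950 km² = 9.5 × 10^8 m²
ΔV = S × A × Δh = 4.312 × 10^-4 × 9.5 × 10^8 m² × 38 m = 1.557 × 10^7 m³
ΔV = 1.557 × 10^7 m³ = 15570 ML

ΔV ≈ 15600 ML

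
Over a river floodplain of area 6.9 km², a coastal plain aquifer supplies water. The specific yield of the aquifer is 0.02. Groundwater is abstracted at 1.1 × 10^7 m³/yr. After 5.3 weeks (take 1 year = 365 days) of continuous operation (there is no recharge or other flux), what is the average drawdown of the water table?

Δh ≈ 8.1 m

A = 6.9 km² = 6.9 × 10^6 m²
Q = 1.1 × 10^7 m³/yr = 30140 m³/d
t = 5.3 weeks = 37.1 d
ΔV = Q × t = 30140 m³/d × 37.1 d = 1.118 × 10^6 m³
Δh = ΔV / (Sy × A) = 1.118 × 10^6 / (0.02 × 6.9 × 10^6) = 8.102 m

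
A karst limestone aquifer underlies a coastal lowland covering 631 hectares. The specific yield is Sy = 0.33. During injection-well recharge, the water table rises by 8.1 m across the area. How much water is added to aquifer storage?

A = 631 hectares = 6.31 × 10^6 m²
ΔV = Sy × A × Δh = 0.33 × 6.31 × 10^6 m² × 8.1 m = 1.687 × 10^7 m³

ΔV ≈ 1.69 × 10^7 m³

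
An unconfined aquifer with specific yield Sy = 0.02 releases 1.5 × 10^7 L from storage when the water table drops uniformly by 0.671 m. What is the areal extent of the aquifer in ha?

ΔV = 1.5 × 10^7 L = 15000 m³
A = ΔV / (Sy × Δh) = 15000 / (0.02 × 0.671) = 1.118 × 10^6 m²
A = 1.118 × 10^6 m² = 111.8 ha

A ≈ 112 ha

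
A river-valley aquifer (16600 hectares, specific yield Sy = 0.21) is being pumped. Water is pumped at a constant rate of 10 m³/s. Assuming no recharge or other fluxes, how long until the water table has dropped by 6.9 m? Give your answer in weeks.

t ≈ 39.8 weeks

A = 16600 hectares = 1.66 × 10^8 m²
ΔV = Sy × A × Δh = 0.21 × 1.66 × 10^8 × 6.9 = 2.405 × 10^8 m³
Q = 10 m³/s = 8.64 × 10^5 m³/d
t = ΔV / Q = 2.405 × 10^8 m³ / 8.64 × 10^5 m³/d = 278.4 d
t = 278.4 d ≈ 39.77 weeks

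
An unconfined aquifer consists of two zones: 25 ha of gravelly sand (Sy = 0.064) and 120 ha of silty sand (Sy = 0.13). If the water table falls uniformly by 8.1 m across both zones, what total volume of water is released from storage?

ΔV ≈ 1.39 × 10^6 m³

A₁ = 25 ha = 2.5 × 10^5 m²; A₂ = 120 ha = 1.2 × 10^6 m²
ΔV₁ = 0.064 × 2.5 × 10^5 × 8.1 = 1.296 × 10^5 m³
ΔV₂ = 0.13 × 1.2 × 10^6 × 8.1 = 1.264 × 10^6 m³
ΔV = ΔV₁ + ΔV₂ = 1.393 × 10^6 m³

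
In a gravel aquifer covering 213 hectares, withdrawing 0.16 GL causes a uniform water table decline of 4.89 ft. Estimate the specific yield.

A = 213 hectares = 2.13 × 10^6 m²
Δh = 4.89 ft = 1.49 m
ΔV = 0.16 GL = 1.6 × 10^5 m³
Sy = ΔV / (A × Δh) = 1.6 × 10^5 m³ / (2.13 × 10^6 m² × 1.49 m) = 0.0504

Sy ≈ 0.05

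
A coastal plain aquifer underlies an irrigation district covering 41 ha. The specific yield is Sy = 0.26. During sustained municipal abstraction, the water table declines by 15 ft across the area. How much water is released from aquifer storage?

A = 41 ha = 4.1 × 10^5 m²
Δh = 15 ft = 4.572 m
ΔV = Sy × A × Δh = 0.26 × 4.1 × 10^5 m² × 4.572 m = 4.874 × 10^5 m³

ΔV ≈ 4.87 × 10^5 m³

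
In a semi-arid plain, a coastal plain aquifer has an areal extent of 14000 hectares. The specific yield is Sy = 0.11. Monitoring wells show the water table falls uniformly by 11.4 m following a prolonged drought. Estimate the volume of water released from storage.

ΔV ≈ 1.76 × 10^8 m³

A = 14000 hectares = 1.4 × 10^8 m²
ΔV = Sy × A × Δh = 0.11 × 1.4 × 10^8 m² × 11.4 m = 1.756 × 10^8 m³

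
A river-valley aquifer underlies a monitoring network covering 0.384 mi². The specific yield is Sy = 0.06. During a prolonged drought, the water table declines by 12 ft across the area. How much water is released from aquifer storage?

ΔV ≈ 2.18 × 10^5 m³

A = 0.384 mi² = 9.946 × 10^5 m²
Δh = 12 ft = 3.658 m
ΔV = Sy × A × Δh = 0.06 × 9.946 × 10^5 m² × 3.658 m = 2.183 × 10^5 m³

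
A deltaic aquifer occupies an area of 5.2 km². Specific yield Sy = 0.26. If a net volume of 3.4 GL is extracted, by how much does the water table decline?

Δh ≈ 2.51 m

A = 5.2 km² = 5.2 × 10^6 m²
ΔV = 3.4 GL = 3.4 × 10^6 m³
Δh = ΔV / (Sy × A) = 3.4 × 10^6 m³ / (0.26 × 5.2 × 10^6 m²) = 2.515 m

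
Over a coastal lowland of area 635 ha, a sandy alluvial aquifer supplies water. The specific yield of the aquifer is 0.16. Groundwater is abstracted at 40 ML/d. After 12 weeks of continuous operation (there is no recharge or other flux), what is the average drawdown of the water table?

Δh ≈ 3.31 m

A = 635 ha = 6.35 × 10^6 m²
Q = 40 ML/d = 40000 m³/d
t = 12 weeks = 84 d
ΔV = Q × t = 40000 m³/d × 84 d = 3.36 × 10^6 m³
Δh = ΔV / (Sy × A) = 3.36 × 10^6 / (0.16 × 6.35 × 10^6) = 3.307 m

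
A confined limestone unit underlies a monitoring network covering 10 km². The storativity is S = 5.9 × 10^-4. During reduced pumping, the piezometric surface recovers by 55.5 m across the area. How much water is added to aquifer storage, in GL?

ΔV ≈ 0.327 GL

A = 10 km² = 1 × 10^7 m²
ΔV = S × A × Δh = 5.9 × 10^-4 × 1 × 10^7 m² × 55.5 m = 3.275 × 10^5 m³
ΔV = 3.275 × 10^5 m³ = 0.3275 GL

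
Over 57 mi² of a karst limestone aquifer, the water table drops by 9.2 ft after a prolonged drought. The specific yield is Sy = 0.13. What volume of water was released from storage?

A = 57 mi² = 1.476 × 10^8 m²
Δh = 9.2 ft = 2.804 m
ΔV = Sy × A × Δh = 0.13 × 1.476 × 10^8 m² × 2.804 m = 5.382 × 10^7 m³

ΔV ≈ 5.38 × 10^7 m³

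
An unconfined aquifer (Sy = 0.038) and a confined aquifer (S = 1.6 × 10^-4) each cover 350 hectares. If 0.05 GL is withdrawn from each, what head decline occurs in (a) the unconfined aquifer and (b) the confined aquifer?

Δh_u ≈ 0.376 m; Δh_c ≈ 89.3 m

A = 350 hectares = 3.5 × 10^6 m²
ΔV = 0.05 GL = 50000 m³
Unconfined: Δh_u = ΔV/(Sy·A) = 50000/(0.038 × 3.5 × 10^6) = 0.3759 m
Confined: Δh_c = ΔV/(S·A) = 50000/(1.6 × 10^-4 × 3.5 × 10^6) = 89.29 m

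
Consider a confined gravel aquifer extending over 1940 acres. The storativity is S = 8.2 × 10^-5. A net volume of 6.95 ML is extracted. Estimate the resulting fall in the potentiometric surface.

A = 1940 acres = 7.851 × 10^6 m²
ΔV = 6.95 ML = 6950 m³
Δh = ΔV / (S × A) = 6950 m³ / (8.2 × 10^-5 × 7.851 × 10^6 m²) = 10.8 m

Δh ≈ 10.8 m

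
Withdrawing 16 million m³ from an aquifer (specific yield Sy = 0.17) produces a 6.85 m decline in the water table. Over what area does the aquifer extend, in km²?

A ≈ 13.7 km²

ΔV = 16 million m³ = 1.6 × 10^7 m³
A = ΔV / (Sy × Δh) = 1.6 × 10^7 / (0.17 × 6.85) = 1.374 × 10^7 m²
A = 1.374 × 10^7 m² = 13.74 km²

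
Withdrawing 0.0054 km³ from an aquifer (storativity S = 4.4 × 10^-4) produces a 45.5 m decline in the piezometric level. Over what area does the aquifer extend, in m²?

ΔV = 0.0054 km³ = 5.4 × 10^6 m³
A = ΔV / (S × Δh) = 5.4 × 10^6 / (4.4 × 10^-4 × 45.5) = 2.697 × 10^8 m²

A ≈ 2.7 × 10^8 m²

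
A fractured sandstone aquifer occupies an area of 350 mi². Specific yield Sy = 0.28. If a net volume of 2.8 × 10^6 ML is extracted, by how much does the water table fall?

A = 350 mi² = 9.065 × 10^8 m²
ΔV = 2.8 × 10^6 ML = 2.8 × 10^9 m³
Δh = ΔV / (Sy × A) = 2.8 × 10^9 m³ / (0.28 × 9.065 × 10^8 m²) = 11.03 m

Δh ≈ 11 m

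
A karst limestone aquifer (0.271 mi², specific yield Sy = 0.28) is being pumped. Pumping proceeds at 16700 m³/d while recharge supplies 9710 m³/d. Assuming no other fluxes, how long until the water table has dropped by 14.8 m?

t ≈ 416 days

A = 0.271 mi² = 7.019 × 10^5 m²
ΔV = Sy × A × Δh = 0.28 × 7.019 × 10^5 × 14.8 = 2.909 × 10^6 m³
Net withdrawal = 16700 − 9710 = 6990 m³/d
t = ΔV / Q = 2.909 × 10^6 m³ / 6990 m³/d = 416.1 d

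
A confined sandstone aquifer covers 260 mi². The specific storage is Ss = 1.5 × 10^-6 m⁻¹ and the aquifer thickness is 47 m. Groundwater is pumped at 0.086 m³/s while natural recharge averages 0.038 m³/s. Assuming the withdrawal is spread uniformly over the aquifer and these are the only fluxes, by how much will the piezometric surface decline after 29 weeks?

Δh ≈ 17.7 m

S = Ss × b = 1.5 × 10^-6 m⁻¹ × 47 m = 7.05 × 10^-5
A = 260 mi² = 6.734 × 10^8 m²
Net abstraction = 0.086 − 0.038 = 0.048 m³/s
Q_net = 0.048 m³/s = 4147 m³/d
t = 29 weeks = 203 d
ΔV = Q × t = 4147 m³/d × 203 d = 8.419 × 10^5 m³
Δh = ΔV / (S × A) = 8.419 × 10^5 / (7.05 × 10^-5 × 6.734 × 10^8) = 17.73 m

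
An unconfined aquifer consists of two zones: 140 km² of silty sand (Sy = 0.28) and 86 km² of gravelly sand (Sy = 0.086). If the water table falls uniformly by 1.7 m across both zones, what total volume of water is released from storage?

ΔV ≈ 7.92 × 10^7 m³

A₁ = 140 km² = 1.4 × 10^8 m²; A₂ = 86 km² = 8.6 × 10^7 m²
ΔV₁ = 0.28 × 1.4 × 10^8 × 1.7 = 6.664 × 10^7 m³
ΔV₂ = 0.086 × 8.6 × 10^7 × 1.7 = 1.257 × 10^7 m³
ΔV = ΔV₁ + ΔV₂ = 7.921 × 10^7 m³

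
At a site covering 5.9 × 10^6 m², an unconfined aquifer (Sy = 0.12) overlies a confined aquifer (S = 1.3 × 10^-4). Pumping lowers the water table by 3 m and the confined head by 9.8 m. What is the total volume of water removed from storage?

Unconfined: ΔV_u = Sy × A × Δh_u = 0.12 × 5.9 × 10^6 × 3 = 2.124 × 10^6 m³
Confined: ΔV_c = S × A × Δh_c = 1.3 × 10^-4 × 5.9 × 10^6 × 9.8 = 7517 m³
Total ΔV = 2.124 × 10^6 + 7517 = 2.132 × 10^6 m³

ΔV ≈ 2.13 × 10^6 m³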